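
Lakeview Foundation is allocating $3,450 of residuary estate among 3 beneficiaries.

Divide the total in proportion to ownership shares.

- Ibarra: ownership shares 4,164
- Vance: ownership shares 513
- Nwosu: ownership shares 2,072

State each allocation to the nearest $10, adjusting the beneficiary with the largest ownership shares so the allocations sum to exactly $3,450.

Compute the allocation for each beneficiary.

Ownership shares total: 4,164 + 513 + 2,072 = 6,749.
Proportional shares: Ibarra 2,128.58; Vance 262.24; Nwosu 1,059.18.
Rounded to nearest $10: Ibarra $2,130; Vance $260; Nwosu $1,060. Sum = $3,450.
No rounding difference to absorb.

Ibarra: $2,130 · Vance: $260 · Nwosu: $1,060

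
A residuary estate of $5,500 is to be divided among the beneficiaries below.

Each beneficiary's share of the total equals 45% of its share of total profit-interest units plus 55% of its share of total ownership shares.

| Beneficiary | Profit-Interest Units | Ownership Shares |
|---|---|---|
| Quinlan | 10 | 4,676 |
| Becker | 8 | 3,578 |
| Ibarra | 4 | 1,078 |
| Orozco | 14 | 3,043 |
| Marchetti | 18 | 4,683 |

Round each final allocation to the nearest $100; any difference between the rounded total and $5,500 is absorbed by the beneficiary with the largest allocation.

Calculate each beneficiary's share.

Quinlan: $1,300 | Becker: $1,000 | Ibarra: $400 | Orozco: $1,200 | Marchetti: $1,600

Profit-interest units total 54; ownership shares total 17,058.
Composite weights (45% profit-interest units + 55% ownership shares): Quinlan 0.2341; Becker 0.1820; Ibarra 0.0681; Orozco 0.2148; Marchetti 0.3010.
Unrounded shares: Quinlan 1,287.56; Becker 1,001.18; Ibarra 374.50; Orozco 1,181.30; Marchetti 1,655.47.
After rounding ($100): Quinlan $1,300; Becker $1,000; Ibarra $400; Orozco $1,200; Marchetti $1,700. Sum = $5,600.
Difference $5,500 − $5,600 = −$100 applied to largest allocation (Marchetti): Marchetti becomes $1,600.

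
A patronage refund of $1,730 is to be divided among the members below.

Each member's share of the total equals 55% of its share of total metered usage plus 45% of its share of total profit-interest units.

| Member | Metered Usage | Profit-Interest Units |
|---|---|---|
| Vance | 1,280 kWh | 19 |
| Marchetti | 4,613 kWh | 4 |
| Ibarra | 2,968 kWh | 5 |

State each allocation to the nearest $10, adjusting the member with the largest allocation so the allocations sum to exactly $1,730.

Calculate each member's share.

Vance: $660; Marchetti: $610; Ibarra: $460

Totals — metered usage 8,861, profit-interest units 28.
Blended shares (55% metered usage + 45% profit-interest units): Vance 0.3848; Marchetti 0.3506; Ibarra 0.2646.
Unrounded shares: Vance 665.72; Marchetti 606.56; Ibarra 457.72.
At nearest $10: Vance $670; Marchetti $610; Ibarra $460. Sum = $1,740.
Difference $1,730 − $1,740 = −$10 applied to largest allocation (Vance): Vance becomes $660.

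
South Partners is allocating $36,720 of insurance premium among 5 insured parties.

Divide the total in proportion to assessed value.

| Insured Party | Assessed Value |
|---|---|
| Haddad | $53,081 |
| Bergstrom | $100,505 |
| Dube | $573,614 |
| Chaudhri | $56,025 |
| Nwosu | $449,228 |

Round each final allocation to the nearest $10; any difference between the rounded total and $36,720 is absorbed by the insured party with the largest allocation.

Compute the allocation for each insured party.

Haddad: $1,580 | Bergstrom: $2,990 | Dube: $17,100 | Chaudhri: $1,670 | Nwosu: $13,380

Total assessed value = 1,232,453.
Pro-rata amounts: Haddad 53,081/1,232,453 × $36,720 = 1,581.51; Bergstrom 100,505/1,232,453 × $36,720 = 2,994.47; Dube 573,614/1,232,453 × $36,720 = 17,090.39; Chaudhri 56,025/1,232,453 × $36,720 = 1,669.22; Nwosu 449,228/1,232,453 × $36,720 = 13,384.41.
Rounded to nearest $10: Haddad $1,580; Bergstrom $2,990; Dube $17,090; Chaudhri $1,670; Nwosu $13,380. Sum = $36,710.
Difference $36,720 − $36,710 = +$10 applied to largest allocation (Dube): Dube becomes $17,100.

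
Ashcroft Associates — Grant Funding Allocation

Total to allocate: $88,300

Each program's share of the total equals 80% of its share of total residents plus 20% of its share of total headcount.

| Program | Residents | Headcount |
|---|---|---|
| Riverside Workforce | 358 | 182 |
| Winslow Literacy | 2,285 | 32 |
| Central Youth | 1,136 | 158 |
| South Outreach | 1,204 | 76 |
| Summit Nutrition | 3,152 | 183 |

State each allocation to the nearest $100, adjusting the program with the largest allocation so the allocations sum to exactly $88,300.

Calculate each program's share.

Totals — residents 8,135, headcount 631.
Combined weights (80% residents + 20% headcount): Riverside Workforce 0.0929; Winslow Literacy 0.2349; Central Youth 0.1618; South Outreach 0.1425; Summit Nutrition 0.3680.
Raw shares: Riverside Workforce 8,202.37; Winslow Literacy 20,737.32; Central Youth 14,286.41; South Outreach 12,581.93; Summit Nutrition 32,491.97.
At nearest $100: Riverside Workforce $8,200; Winslow Literacy $20,700; Central Youth $14,300; South Outreach $12,600; Summit Nutrition $32,500. Sum = $88,300.
Sum already equals the total — no adjustment.

Riverside Workforce: $8,200 · Winslow Literacy: $20,700 · Central Youth: $14,300 · South Outreach: $12,600 · Summit Nutrition: $32,500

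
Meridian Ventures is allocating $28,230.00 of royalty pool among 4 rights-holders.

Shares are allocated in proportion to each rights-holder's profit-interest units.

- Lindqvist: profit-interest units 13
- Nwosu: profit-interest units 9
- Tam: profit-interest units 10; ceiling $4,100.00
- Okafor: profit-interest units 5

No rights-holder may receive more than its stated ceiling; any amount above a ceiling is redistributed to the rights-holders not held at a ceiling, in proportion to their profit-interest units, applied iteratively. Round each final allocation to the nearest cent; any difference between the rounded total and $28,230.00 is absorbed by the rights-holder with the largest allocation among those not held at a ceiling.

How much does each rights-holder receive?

Total profit-interest units = 37.
Unconstrained shares: Lindqvist 9,918.6486; Nwosu 6,866.7568; Tam 7,629.7297; Okafor 3,814.8649.
Held at cap: Tam ($4,100.00); residual $24,130.00 reallocated over remaining profit-interest units 27.
Redistributed shares: Lindqvist 11,618.1481 → $11,618.15; Nwosu 8,043.3333 → $8,043.33; Okafor 4,468.5185 → $4,468.52.

Lindqvist: $11,618.15 · Nwosu: $8,043.33 · Tam: $4,100.00 · Okafor: $4,468.52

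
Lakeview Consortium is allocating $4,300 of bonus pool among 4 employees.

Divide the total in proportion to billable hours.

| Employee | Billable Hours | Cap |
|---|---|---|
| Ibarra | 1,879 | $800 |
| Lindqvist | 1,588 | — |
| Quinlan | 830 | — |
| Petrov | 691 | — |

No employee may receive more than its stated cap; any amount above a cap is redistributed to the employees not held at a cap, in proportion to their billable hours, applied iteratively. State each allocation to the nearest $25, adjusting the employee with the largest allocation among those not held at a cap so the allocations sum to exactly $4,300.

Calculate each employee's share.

Ibarra: $800 | Lindqvist: $1,800 | Quinlan: $925 | Petrov: $775

Combined billable hours = 4,988.
Unconstrained shares: Ibarra 1,619.83; Lindqvist 1,368.97; Quinlan 715.52; Petrov 595.69.
Cap binds for Ibarra ($800); remaining pool $3,500 reallocated over remaining billable hours 3,109.
Redistributed shares: Lindqvist 1,787.71 → $1,800; Quinlan 934.38 → $925; Petrov 777.90 → $775.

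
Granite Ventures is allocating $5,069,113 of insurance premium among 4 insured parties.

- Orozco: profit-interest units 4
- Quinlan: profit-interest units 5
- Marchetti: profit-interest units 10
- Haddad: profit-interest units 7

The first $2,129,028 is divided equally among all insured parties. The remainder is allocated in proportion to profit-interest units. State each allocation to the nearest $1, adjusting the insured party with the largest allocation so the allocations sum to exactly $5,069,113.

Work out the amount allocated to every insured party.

Orozco: $984,578 | Quinlan: $1,097,658 | Marchetti: $1,663,059 | Haddad: $1,323,818

First tranche $2,129,028 split equally: $532,257 each.
Remainder $2,940,085 by profit-interest units (total 26): Orozco 452,320.77 → $452,321; Quinlan 565,400.96 → $565,401; Marchetti 1,130,801.92 → $1,130,802; Haddad 791,561.35 → $791,561.
Totals: Orozco $532,257 + $452,321 = $984,578; Quinlan $532,257 + $565,401 = $1,097,658; Marchetti $532,257 + $1,130,802 = $1,663,059; Haddad $532,257 + $791,561 = $1,323,818.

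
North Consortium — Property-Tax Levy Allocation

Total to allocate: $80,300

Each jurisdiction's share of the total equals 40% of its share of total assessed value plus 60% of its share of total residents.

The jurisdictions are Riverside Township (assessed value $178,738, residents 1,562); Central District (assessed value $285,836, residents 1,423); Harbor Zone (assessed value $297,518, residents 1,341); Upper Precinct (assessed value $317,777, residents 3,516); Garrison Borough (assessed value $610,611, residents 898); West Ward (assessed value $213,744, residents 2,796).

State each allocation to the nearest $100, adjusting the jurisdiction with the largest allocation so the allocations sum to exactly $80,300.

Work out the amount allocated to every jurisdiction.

Riverside Township: $9,500 · Central District: $10,800 · Harbor Zone: $10,600 · Upper Precinct: $20,000 · Garrison Borough: $14,100 · West Ward: $15,300

Totals — assessed value 1,904,224, residents 11,536.
Blended shares (40% assessed value + 60% residents): Riverside Township 0.1188; Central District 0.1341; Harbor Zone 0.1322; Upper Precinct 0.2496; Garrison Borough 0.1750; West Ward 0.1903.
Unrounded shares: Riverside Township 9,538.59; Central District 10,764.56; Harbor Zone 10,619.14; Upper Precinct 20,044.73; Garrison Borough 14,050.13; West Ward 15,282.85.
At nearest $100: Riverside Township $9,500; Central District $10,800; Harbor Zone $10,600; Upper Precinct $20,000; Garrison Borough $14,100; West Ward $15,300. Sum = $80,300.
Sum already equals the total — no adjustment.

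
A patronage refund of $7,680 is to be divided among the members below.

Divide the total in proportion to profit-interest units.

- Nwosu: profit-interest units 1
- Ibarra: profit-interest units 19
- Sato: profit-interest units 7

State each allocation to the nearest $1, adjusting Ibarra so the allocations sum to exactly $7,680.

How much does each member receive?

Nwosu: $284 | Ibarra: $5,405 | Sato: $1,991

Profit-interest units total: 27.
Raw shares: Nwosu 1/27 × $7,680 = 284.44; Ibarra 19/27 × $7,680 = 5,404.44; Sato 7/27 × $7,680 = 1,991.11.
Rounded to nearest $1: Nwosu $284; Ibarra $5,404; Sato $1,991. Sum = $7,679.
Difference $7,680 − $7,679 = +$1 applied to Ibarra: Ibarra becomes $5,405.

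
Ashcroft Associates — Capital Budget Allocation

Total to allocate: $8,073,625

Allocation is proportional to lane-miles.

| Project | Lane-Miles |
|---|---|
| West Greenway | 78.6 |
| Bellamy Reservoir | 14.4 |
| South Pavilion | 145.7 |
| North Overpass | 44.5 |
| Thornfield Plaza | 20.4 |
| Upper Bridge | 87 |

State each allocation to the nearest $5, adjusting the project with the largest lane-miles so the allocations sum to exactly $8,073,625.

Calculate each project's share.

West Greenway: $1,624,645 | Bellamy Reservoir: $297,645 | South Pavilion: $3,011,590 | North Overpass: $919,805 | Thornfield Plaza: $421,665 | Upper Bridge: $1,798,275

Combined lane-miles = 78.6 + 14.4 + 145.7 + 44.5 + 20.4 + 87 = 390.6.
Unrounded shares: West Greenway 1,624,646.51; Bellamy Reservoir 297,645.16; South Pavilion 3,011,590.28; North Overpass 919,806.23; Thornfield Plaza 421,663.98; Upper Bridge 1,798,272.85.
Rounded to nearest $5: West Greenway $1,624,645; Bellamy Reservoir $297,645; South Pavilion $3,011,590; North Overpass $919,805; Thornfield Plaza $421,665; Upper Bridge $1,798,275. Sum = $8,073,625.
Sum already equals the total — no adjustment.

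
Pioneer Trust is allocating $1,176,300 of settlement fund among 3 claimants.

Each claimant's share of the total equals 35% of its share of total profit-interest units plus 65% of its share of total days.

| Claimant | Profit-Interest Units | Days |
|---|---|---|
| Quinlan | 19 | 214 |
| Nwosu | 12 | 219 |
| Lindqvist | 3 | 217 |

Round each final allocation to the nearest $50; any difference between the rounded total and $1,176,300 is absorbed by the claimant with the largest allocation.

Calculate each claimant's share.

Profit-interest units total 34; days total 650.
Composite weights (35% profit-interest units + 65% days): Quinlan 0.4096; Nwosu 0.3425; Lindqvist 0.2479.
Unrounded shares: Quinlan 481,798.64; Nwosu 402,917.35; Lindqvist 291,584.01.
After rounding ($50): Quinlan $481,800; Nwosu $402,900; Lindqvist $291,600. Sum = $1,176,300.
No rounding difference to absorb.

Quinlan: $481,800; Nwosu: $402,900; Lindqvist: $291,600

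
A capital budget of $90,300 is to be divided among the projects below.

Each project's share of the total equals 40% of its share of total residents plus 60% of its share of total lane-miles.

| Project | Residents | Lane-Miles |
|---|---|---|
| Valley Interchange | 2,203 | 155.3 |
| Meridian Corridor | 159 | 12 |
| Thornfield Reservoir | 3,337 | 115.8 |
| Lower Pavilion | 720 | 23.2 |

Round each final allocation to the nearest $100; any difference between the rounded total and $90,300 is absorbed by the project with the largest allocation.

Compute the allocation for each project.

Residents total 6,419; lane-miles total 306.3.
Combined weights (40% residents + 60% lane-miles): Valley Interchange 0.4415; Meridian Corridor 0.0334; Thornfield Reservoir 0.4348; Lower Pavilion 0.0903.
Proportional shares: Valley Interchange 39,866.68; Meridian Corridor 3,017.32; Thornfield Reservoir 39,260.78; Lower Pavilion 8,155.21.
After rounding ($100): Valley Interchange $39,900; Meridian Corridor $3,000; Thornfield Reservoir $39,300; Lower Pavilion $8,200. Sum = $90,400.
Difference $90,300 − $90,400 = −$100 applied to largest allocation (Valley Interchange): Valley Interchange becomes $39,800.

Valley Interchange: $39,800 · Meridian Corridor: $3,000 · Thornfield Reservoir: $39,300 · Lower Pavilion: $8,200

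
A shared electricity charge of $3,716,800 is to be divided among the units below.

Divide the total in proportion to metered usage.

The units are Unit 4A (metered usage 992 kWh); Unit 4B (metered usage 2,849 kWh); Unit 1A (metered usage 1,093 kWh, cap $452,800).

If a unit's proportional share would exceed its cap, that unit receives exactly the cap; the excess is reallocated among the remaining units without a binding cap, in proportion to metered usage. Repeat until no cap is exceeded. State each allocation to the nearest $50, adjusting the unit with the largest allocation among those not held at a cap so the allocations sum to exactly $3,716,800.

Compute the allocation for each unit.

Unit 4A: $843,000 · Unit 4B: $2,421,000 · Unit 1A: $452,800

Sum of metered usage: 4,934.
Pro-rata shares before constraints: Unit 4A 747,277.18; Unit 4B 2,146,161.98; Unit 1A 823,360.84.
Capped: Unit 1A ($452,800); remaining pool $3,264,000 reallocated over remaining metered usage 3,841.
Remaining shares: Unit 4A 842,980.47 → $843,000; Unit 4B 2,421,019.53 → $2,421,000.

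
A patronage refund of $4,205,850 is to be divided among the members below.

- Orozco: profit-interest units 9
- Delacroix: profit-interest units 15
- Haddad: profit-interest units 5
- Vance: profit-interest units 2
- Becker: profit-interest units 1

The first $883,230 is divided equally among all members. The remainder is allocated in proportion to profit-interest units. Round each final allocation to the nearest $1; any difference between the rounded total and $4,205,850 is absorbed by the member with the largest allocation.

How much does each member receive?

Orozco: $1,111,133 · Delacroix: $1,734,124 · Haddad: $695,805 · Vance: $384,310 · Becker: $280,478

Equal tier: $883,230 ÷ 5 = $176,646 apiece.
Remainder $3,322,620 by profit-interest units (total 32): Orozco 934,486.88 → $934,487; Delacroix 1,557,478.12 → $1,557,478; Haddad 519,159.38 → $519,159; Vance 207,663.75 → $207,664; Becker 103,831.88 → $103,832.
Totals: Orozco $176,646 + $934,487 = $1,111,133; Delacroix $176,646 + $1,557,478 = $1,734,124; Haddad $176,646 + $519,159 = $695,805; Vance $176,646 + $207,664 = $384,310; Becker $176,646 + $103,832 = $280,478.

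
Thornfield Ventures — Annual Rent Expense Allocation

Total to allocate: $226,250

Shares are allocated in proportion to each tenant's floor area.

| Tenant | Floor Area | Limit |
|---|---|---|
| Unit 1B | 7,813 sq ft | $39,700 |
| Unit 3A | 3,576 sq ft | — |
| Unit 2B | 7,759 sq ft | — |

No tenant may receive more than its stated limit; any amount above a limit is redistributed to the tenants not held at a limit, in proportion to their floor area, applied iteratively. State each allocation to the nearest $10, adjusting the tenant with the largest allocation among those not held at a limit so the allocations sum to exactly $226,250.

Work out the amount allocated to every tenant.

Floor area total: 19,148.
Unconstrained shares: Unit 1B 92,317.28; Unit 3A 42,253.50; Unit 2B 91,679.22.
Capped: Unit 1B ($39,700); residual $186,550 reallocated over remaining floor area 11,335.
Remaining shares: Unit 3A 58,853.36 → $58,850; Unit 2B 127,696.64 → $127,700.

Unit 1B: $39,700; Unit 3A: $58,850; Unit 2B: $127,700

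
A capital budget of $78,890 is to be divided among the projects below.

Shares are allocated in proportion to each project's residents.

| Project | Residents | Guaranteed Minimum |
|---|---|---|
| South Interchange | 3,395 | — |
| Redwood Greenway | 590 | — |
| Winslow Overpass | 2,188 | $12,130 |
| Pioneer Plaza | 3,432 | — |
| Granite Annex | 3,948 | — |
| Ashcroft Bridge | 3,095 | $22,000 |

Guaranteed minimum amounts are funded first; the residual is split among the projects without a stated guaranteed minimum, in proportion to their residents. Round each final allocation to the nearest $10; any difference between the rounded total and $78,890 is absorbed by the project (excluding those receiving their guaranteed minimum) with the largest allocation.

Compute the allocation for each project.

Minimums first: Winslow Overpass $12,130; Ashcroft Bridge $22,000. Residual $44,760.
Residual split over remaining residents 11,365: South Interchange 13,370.89 → $13,370; Redwood Greenway 2,323.66 → $2,320; Pioneer Plaza 13,516.61 → $13,520; Granite Annex 15,548.83 → $15,550.

South Interchange: $13,370; Redwood Greenway: $2,320; Winslow Overpass: $12,130; Pioneer Plaza: $13,520; Granite Annex: $15,550; Ashcroft Bridge: $22,000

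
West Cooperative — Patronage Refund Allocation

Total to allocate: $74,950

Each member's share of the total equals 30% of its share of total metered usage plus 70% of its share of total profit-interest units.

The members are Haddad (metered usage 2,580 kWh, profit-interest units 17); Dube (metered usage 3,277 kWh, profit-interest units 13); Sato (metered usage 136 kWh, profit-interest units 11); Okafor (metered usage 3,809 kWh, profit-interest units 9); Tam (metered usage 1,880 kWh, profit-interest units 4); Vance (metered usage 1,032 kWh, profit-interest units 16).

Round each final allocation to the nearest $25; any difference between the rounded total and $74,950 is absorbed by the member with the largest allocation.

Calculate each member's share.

Metered usage total 12,714; profit-interest units total 70.
Combined weights (30% metered usage + 70% profit-interest units): Haddad 0.2309; Dube 0.2073; Sato 0.1132; Okafor 0.1799; Tam 0.0844; Vance 0.1844.
Pro-rata amounts: Haddad 17,304.29; Dube 15,538.95; Sato 8,485.02; Okafor 13,481.80; Tam 6,322.82; Vance 13,817.12.
At nearest $25: Haddad $17,300; Dube $15,550; Sato $8,475; Okafor $13,475; Tam $6,325; Vance $13,825. Sum = $74,950.
Sum already equals the total — no adjustment.

Haddad: $17,300 | Dube: $15,550 | Sato: $8,475 | Okafor: $13,475 | Tam: $6,325 | Vance: $13,825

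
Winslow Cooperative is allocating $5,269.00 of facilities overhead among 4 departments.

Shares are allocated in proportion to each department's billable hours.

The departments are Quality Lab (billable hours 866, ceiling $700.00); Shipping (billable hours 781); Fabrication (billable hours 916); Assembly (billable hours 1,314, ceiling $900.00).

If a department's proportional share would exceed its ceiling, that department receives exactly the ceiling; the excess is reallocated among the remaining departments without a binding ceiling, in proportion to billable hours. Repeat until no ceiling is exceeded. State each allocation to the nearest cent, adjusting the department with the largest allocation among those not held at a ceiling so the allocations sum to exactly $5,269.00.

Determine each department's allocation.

Quality Lab: $700.00; Shipping: $1,688.56; Fabrication: $1,980.44; Assembly: $900.00

Sum of billable hours: 3,877.
Unconstrained shares: Quality Lab 1,176.9291; Shipping 1,061.4106; Fabrication 1,244.8811; Assembly 1,785.7792.
Capped: Quality Lab ($700.00), Assembly ($900.00); residual $3,669.00 reallocated over remaining billable hours 1,697.
Shares after redistribution: Shipping 1,688.5616 → $1,688.56; Fabrication 1,980.4384 → $1,980.44.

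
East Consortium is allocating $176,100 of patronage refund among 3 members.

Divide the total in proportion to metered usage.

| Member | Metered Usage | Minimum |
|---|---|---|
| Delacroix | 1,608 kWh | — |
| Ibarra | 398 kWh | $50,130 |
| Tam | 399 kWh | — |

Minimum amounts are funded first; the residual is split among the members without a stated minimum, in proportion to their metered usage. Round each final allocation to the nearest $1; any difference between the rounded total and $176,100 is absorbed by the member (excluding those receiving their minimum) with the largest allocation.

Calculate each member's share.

Delacroix: $100,927 | Ibarra: $50,130 | Tam: $25,043

Guaranteed amounts: Ibarra $50,130. Remaining pool $125,970.
Remaining pool split over remaining metered usage 2,007: Delacroix 100,926.64 → $100,927; Tam 25,043.36 → $25,043.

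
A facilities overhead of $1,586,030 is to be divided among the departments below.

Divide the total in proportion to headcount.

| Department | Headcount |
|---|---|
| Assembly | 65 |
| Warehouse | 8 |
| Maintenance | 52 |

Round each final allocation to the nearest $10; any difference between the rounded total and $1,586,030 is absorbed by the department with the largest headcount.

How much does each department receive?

Total headcount = 125.
Proportional shares: Assembly 65/125 × $1,586,030 = 824,735.60; Warehouse 8/125 × $1,586,030 = 101,505.92; Maintenance 52/125 × $1,586,030 = 659,788.48.
Rounded to nearest $10: Assembly $824,740; Warehouse $101,510; Maintenance $659,790. Sum = $1,586,040.
Difference $1,586,030 − $1,586,040 = −$10 applied to largest headcount (Assembly): Assembly becomes $824,730.

Assembly: $824,730 · Warehouse: $101,510 · Maintenance: $659,790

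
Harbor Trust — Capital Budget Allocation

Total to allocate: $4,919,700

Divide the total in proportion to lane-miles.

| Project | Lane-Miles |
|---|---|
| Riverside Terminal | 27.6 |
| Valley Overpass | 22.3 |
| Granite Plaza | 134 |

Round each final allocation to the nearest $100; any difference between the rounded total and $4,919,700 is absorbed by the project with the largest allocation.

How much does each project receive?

Combined lane-miles = 183.9.
Proportional shares: Riverside Terminal 27.6/183.9 × $4,919,700 = 738,356.28; Valley Overpass 22.3/183.9 × $4,919,700 = 596,570.47; Granite Plaza 134/183.9 × $4,919,700 = 3,584,773.25.
After rounding ($100): Riverside Terminal $738,400; Valley Overpass $596,600; Granite Plaza $3,584,800. Sum = $4,919,800.
Difference $4,919,700 − $4,919,800 = −$100 applied to largest allocation (Granite Plaza): Granite Plaza becomes $3,584,700.

Riverside Terminal: $738,400 | Valley Overpass: $596,600 | Granite Plaza: $3,584,700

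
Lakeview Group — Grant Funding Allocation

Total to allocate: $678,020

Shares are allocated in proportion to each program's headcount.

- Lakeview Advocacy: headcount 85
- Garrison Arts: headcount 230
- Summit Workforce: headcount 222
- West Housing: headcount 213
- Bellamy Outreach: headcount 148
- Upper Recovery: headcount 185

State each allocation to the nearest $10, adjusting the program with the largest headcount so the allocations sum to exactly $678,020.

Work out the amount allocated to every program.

Lakeview Advocacy: $53,210 · Garrison Arts: $144,000 · Summit Workforce: $138,980 · West Housing: $133,350 · Bellamy Outreach: $92,660 · Upper Recovery: $115,820

Sum of headcount: 1,083.
Proportional shares: Lakeview Advocacy 85/1,083 × $678,020 = 53,214.87; Garrison Arts 230/1,083 × $678,020 = 143,993.17; Summit Workforce 222/1,083 × $678,020 = 138,984.71; West Housing 213/1,083 × $678,020 = 133,350.19; Bellamy Outreach 148/1,083 × $678,020 = 92,656.47; Upper Recovery 185/1,083 × $678,020 = 115,820.59.
Rounded to nearest $10: Lakeview Advocacy $53,210; Garrison Arts $143,990; Summit Workforce $138,980; West Housing $133,350; Bellamy Outreach $92,660; Upper Recovery $115,820. Sum = $678,010.
Difference $678,020 − $678,010 = +$10 applied to largest headcount (Garrison Arts): Garrison Arts becomes $144,000.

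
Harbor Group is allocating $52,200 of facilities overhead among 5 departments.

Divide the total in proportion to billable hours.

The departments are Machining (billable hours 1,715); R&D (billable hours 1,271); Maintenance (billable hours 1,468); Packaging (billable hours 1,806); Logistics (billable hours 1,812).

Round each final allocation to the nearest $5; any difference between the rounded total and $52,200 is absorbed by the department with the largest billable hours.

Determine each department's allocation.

Machining: $11,090 · R&D: $8,220 · Maintenance: $9,495 · Packaging: $11,680 · Logistics: $11,715

Billable hours total: 8,072.
Proportional shares: Machining 1,715/8,072 × $52,200 = 11,090.56; R&D 1,271/8,072 × $52,200 = 8,219.30; Maintenance 1,468/8,072 × $52,200 = 9,493.26; Packaging 1,806/8,072 × $52,200 = 11,679.04; Logistics 1,812/8,072 × $52,200 = 11,717.84.
After rounding ($5): Machining $11,090; R&D $8,220; Maintenance $9,495; Packaging $11,680; Logistics $11,720. Sum = $52,205.
Difference $52,200 − $52,205 = −$5 applied to largest billable hours (Logistics): Logistics becomes $11,715.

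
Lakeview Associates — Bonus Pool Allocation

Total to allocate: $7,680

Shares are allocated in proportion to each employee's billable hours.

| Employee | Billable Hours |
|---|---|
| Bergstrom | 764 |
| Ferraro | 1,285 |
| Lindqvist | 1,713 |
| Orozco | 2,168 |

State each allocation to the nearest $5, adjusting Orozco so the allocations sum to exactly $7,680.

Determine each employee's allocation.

Bergstrom: $990 | Ferraro: $1,665 | Lindqvist: $2,220 | Orozco: $2,805

Billable hours total: 5,930.
Unrounded shares: Bergstrom 764/5,930 × $7,680 = 989.46; Ferraro 1,285/5,930 × $7,680 = 1,664.22; Lindqvist 1,713/5,930 × $7,680 = 2,218.52; Orozco 2,168/5,930 × $7,680 = 2,807.80.
After rounding ($5): Bergstrom $990; Ferraro $1,665; Lindqvist $2,220; Orozco $2,810. Sum = $7,685.
Difference $7,680 − $7,685 = −$5 applied to Orozco: Orozco becomes $2,805.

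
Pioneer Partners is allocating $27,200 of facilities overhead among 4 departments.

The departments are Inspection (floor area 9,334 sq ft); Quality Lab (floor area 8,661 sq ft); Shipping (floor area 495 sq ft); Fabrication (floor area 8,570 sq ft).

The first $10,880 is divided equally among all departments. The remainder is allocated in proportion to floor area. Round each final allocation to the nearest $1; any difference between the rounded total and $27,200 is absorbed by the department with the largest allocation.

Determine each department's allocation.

First tranche $10,880 split equally: $2,720 each.
Remainder $16,320 by floor area (total 27,060): Inspection 5,629.37 → $5,629; Quality Lab 5,223.49 → $5,223; Shipping 298.54 → $299; Fabrication 5,168.60 → $5,169.
Totals: Inspection $2,720 + $5,629 = $8,349; Quality Lab $2,720 + $5,223 = $7,943; Shipping $2,720 + $299 = $3,019; Fabrication $2,720 + $5,169 = $7,889.

Inspection: $8,349; Quality Lab: $7,943; Shipping: $3,019; Fabrication: $7,889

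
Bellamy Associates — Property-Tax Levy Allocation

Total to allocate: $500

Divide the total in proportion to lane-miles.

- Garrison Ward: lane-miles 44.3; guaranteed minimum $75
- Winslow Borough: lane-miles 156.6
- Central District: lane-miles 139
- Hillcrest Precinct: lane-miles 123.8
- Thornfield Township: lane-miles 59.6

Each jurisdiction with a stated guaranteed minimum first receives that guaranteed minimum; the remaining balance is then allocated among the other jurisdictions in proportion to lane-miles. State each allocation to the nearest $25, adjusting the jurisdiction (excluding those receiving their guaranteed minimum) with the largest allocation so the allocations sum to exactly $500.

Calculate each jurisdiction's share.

Minimums first: Garrison Ward $75. Balance $425.
Balance split over remaining lane-miles 479: Winslow Borough 138.95 → $150; Central District 123.33 → $125; Hillcrest Precinct 109.84 → $100; Thornfield Township 52.88 → $50.

Garrison Ward: $75 | Winslow Borough: $150 | Central District: $125 | Hillcrest Precinct: $100 | Thornfield Township: $50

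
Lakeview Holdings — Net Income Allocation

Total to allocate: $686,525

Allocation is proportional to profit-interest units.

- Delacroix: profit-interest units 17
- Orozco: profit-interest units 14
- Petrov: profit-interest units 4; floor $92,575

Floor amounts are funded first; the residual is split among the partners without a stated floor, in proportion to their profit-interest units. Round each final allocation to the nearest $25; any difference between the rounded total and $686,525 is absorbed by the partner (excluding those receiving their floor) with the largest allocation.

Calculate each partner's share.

Delacroix: $325,725; Orozco: $268,225; Petrov: $92,575

Minimums first: Petrov $92,575. Balance $593,950.
Balance split over remaining profit-interest units 31: Delacroix 325,714.52 → $325,725; Orozco 268,235.48 → $268,225.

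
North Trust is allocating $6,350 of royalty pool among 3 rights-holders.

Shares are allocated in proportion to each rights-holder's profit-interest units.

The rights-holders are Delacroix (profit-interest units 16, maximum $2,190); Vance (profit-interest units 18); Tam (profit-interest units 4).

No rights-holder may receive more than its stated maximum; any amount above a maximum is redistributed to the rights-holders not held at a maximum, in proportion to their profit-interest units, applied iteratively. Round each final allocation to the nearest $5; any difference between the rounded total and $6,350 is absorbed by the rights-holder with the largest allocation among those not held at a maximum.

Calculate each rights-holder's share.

Combined profit-interest units = 38.
Pro-rata shares before constraints: Delacroix 2,673.68; Vance 3,007.89; Tam 668.42.
Capped: Delacroix ($2,190); residual $4,160 reallocated over remaining profit-interest units 22.
Remaining shares: Vance 3,403.64 → $3,405; Tam 756.36 → $755.

Delacroix: $2,190; Vance: $3,405; Tam: $755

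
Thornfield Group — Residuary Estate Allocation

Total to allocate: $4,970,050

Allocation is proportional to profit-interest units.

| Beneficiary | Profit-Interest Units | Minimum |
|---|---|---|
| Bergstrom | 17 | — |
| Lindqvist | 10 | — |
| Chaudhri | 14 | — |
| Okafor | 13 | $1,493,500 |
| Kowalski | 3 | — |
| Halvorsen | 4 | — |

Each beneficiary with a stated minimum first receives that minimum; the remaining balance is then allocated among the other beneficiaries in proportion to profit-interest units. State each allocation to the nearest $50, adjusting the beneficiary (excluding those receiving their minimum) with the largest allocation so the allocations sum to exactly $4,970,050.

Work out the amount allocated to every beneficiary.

Minimums first: Okafor $1,493,500. Remaining pool $3,476,550.
Remaining pool split over remaining profit-interest units 48: Bergstrom 1,231,278.12 → $1,231,300; Lindqvist 724,281.25 → $724,300; Chaudhri 1,013,993.75 → $1,014,000; Kowalski 217,284.38 → $217,300; Halvorsen 289,712.50 → $289,700.
Rounding difference −$50 applied to Bergstrom → $1,231,250.

Bergstrom: $1,231,250 | Lindqvist: $724,300 | Chaudhri: $1,014,000 | Okafor: $1,493,500 | Kowalski: $217,300 | Halvorsen: $289,700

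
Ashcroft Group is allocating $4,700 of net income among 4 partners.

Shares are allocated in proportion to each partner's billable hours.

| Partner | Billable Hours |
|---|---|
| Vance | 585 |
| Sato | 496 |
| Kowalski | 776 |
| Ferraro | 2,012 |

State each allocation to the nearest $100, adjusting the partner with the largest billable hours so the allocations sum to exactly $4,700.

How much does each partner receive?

Vance: $700 | Sato: $600 | Kowalski: $900 | Ferraro: $2,500

Total billable hours = 3,869.
Pro-rata amounts: Vance 585/3,869 × $4,700 = 710.65; Sato 496/3,869 × $4,700 = 602.53; Kowalski 776/3,869 × $4,700 = 942.67; Ferraro 2,012/3,869 × $4,700 = 2,444.15.
Rounded to nearest $100: Vance $700; Sato $600; Kowalski $900; Ferraro $2,400. Sum = $4,600.
Difference $4,700 − $4,600 = +$100 applied to largest billable hours (Ferraro): Ferraro becomes $2,500.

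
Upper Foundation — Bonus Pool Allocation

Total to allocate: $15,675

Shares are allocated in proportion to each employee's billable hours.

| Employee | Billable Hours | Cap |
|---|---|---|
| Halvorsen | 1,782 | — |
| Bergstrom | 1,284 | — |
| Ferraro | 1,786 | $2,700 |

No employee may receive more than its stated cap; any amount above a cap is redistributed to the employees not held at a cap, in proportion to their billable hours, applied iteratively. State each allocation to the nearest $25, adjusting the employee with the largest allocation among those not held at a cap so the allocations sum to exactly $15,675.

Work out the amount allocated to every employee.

Sum of billable hours: 4,852.
Unconstrained shares: Halvorsen 5,756.98; Bergstrom 4,148.12; Ferraro 5,769.90.
Capped: Ferraro ($2,700); balance $12,975 reallocated over remaining billable hours 3,066.
Shares after redistribution: Halvorsen 7,541.24 → $7,550; Bergstrom 5,433.76 → $5,425.

Halvorsen: $7,550 | Bergstrom: $5,425 | Ferraro: $2,700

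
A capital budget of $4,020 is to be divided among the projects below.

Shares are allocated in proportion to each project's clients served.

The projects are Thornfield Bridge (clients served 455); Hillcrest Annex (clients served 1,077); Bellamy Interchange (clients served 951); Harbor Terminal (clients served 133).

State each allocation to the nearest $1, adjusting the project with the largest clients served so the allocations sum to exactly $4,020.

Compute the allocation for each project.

Thornfield Bridge: $699; Hillcrest Annex: $1,656; Bellamy Interchange: $1,461; Harbor Terminal: $204

Clients served total: 2,616.
Proportional shares: Thornfield Bridge 455/2,616 × $4,020 = 699.20; Hillcrest Annex 1,077/2,616 × $4,020 = 1,655.02; Bellamy Interchange 951/2,616 × $4,020 = 1,461.40; Harbor Terminal 133/2,616 × $4,020 = 204.38.
At nearest $1: Thornfield Bridge $699; Hillcrest Annex $1,655; Bellamy Interchange $1,461; Harbor Terminal $204. Sum = $4,019.
Difference $4,020 − $4,019 = +$1 applied to largest clients served (Hillcrest Annex): Hillcrest Annex becomes $1,656.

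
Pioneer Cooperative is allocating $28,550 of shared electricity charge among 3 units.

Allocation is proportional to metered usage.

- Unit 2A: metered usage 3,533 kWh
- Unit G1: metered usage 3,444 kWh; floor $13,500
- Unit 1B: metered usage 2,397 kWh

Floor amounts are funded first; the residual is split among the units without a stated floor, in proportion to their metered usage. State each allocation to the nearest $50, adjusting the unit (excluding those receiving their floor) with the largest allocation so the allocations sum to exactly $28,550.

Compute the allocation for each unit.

Minimums first: Unit G1 $13,500. Balance $15,050.
Balance split over remaining metered usage 5,930: Unit 2A 8,966.55 → $8,950; Unit 1B 6,083.45 → $6,100.

Unit 2A: $8,950 · Unit G1: $13,500 · Unit 1B: $6,100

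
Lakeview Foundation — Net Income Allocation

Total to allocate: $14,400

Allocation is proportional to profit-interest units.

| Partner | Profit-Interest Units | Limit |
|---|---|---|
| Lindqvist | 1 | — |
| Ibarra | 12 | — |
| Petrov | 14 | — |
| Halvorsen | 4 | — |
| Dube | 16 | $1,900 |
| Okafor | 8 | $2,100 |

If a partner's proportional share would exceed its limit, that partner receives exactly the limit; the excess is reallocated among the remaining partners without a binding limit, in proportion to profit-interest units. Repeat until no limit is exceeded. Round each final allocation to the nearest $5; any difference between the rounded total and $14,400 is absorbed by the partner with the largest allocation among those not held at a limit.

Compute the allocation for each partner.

Combined profit-interest units = 55.
Proportional shares (ignoring caps): Lindqvist 261.82; Ibarra 3,141.82; Petrov 3,665.45; Halvorsen 1,047.27; Dube 4,189.09; Okafor 2,094.55.
Cap binds for Dube ($1,900); remaining pool $12,500 reallocated over remaining profit-interest units 39.
Cap binds for Okafor ($2,100); remaining pool $10,400 reallocated over remaining profit-interest units 31.
Remaining shares: Lindqvist 335.48 → $335; Ibarra 4,025.81 → $4,025; Petrov 4,696.77 → $4,695; Halvorsen 1,341.94 → $1,340.
Rounding difference +$5 applied to Petrov → $4,700.

Lindqvist: $335 · Ibarra: $4,025 · Petrov: $4,700 · Halvorsen: $1,340 · Dube: $1,900 · Okafor: $2,100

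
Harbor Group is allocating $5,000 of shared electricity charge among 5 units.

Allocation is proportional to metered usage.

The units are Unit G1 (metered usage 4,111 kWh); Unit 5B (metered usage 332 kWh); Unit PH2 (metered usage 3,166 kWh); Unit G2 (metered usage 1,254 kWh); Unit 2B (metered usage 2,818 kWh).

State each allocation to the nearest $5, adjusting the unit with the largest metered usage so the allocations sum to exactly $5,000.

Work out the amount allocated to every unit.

Unit G1: $1,765 · Unit 5B: $140 · Unit PH2: $1,355 · Unit G2: $535 · Unit 2B: $1,205

Sum of metered usage: 11,681.
Pro-rata amounts: Unit G1 4,111/11,681 × $5,000 = 1,759.70; Unit 5B 332/11,681 × $5,000 = 142.11; Unit PH2 3,166/11,681 × $5,000 = 1,355.19; Unit G2 1,254/11,681 × $5,000 = 536.77; Unit 2B 2,818/11,681 × $5,000 = 1,206.23.
Rounded to nearest $5: Unit G1 $1,760; Unit 5B $140; Unit PH2 $1,355; Unit G2 $535; Unit 2B $1,205. Sum = $4,995.
Difference $5,000 − $4,995 = +$5 applied to largest metered usage (Unit G1): Unit G1 becomes $1,765.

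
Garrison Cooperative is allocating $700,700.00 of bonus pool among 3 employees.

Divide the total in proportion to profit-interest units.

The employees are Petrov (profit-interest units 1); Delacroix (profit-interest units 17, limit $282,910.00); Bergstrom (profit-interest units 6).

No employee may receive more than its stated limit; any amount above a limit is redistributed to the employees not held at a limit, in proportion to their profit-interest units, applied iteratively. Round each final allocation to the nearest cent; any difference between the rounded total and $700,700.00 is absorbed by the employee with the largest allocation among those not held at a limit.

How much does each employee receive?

Total profit-interest units = 24.
Pro-rata shares before constraints: Petrov 29,195.8333; Delacroix 496,329.1667; Bergstrom 175,175.0000.
Capped: Delacroix ($282,910.00); residual $417,790.00 reallocated over remaining profit-interest units 7.
Redistributed shares: Petrov 59,684.2857 → $59,684.29; Bergstrom 358,105.7143 → $358,105.71.

Petrov: $59,684.29 | Delacroix: $282,910.00 | Bergstrom: $358,105.71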